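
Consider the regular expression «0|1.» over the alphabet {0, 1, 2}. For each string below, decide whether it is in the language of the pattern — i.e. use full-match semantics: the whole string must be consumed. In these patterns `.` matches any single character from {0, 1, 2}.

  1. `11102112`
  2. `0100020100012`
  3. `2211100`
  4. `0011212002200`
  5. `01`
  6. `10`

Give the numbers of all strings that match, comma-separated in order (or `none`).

1 → no match
2 → no match
3 → no match
4 → no match
5 → no match
6 → match

6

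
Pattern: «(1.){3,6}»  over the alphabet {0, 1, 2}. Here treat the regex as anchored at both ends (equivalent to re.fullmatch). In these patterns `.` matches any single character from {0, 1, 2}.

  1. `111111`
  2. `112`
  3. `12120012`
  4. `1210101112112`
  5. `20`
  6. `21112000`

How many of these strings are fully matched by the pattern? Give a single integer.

1 → match
2 → no match
3 → no match
4 → no match
5 → no match — must start with `1`
6 → no match — must start with `1`
Total matched: 1

1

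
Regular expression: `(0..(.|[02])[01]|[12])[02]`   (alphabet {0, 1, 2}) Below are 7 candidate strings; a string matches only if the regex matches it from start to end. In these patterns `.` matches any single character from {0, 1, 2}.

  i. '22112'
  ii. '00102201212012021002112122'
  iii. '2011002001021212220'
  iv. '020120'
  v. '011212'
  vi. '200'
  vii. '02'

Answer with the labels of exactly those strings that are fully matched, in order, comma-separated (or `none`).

v

i. '22112' → no match
ii → no match
iii → no match
iv. '020120' → no match
v. '011212' → match
vi. '200' → no match
vii. '02' → no match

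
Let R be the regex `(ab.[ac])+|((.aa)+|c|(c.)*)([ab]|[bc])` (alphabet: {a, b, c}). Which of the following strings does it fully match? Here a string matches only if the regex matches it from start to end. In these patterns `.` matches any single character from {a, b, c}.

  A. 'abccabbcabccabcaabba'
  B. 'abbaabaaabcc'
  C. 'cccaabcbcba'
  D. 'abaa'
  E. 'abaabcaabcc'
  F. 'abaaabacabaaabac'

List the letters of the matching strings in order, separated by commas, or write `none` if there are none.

A → match
B → match
C → no match
D → match
E → no match
F → match

A, B, D, F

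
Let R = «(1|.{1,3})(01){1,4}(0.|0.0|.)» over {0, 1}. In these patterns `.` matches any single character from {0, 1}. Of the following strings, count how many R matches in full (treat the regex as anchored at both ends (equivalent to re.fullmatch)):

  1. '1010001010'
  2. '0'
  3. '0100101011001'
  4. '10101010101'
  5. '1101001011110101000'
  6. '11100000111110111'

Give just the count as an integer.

1

1 → no match
2 → no match
3 → no match
4 → match
5 → no match
6 → no match
Total matched: 1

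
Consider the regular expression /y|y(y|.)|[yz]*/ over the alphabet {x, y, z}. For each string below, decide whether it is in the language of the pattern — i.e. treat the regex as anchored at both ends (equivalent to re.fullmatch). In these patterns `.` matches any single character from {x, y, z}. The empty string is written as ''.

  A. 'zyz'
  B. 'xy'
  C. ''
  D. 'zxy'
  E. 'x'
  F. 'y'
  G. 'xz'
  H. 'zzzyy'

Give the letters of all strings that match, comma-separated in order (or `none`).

A, C, F, H

A → match
B → no match
C → match
D → no match
E → no match
F → match
G → no match
H → match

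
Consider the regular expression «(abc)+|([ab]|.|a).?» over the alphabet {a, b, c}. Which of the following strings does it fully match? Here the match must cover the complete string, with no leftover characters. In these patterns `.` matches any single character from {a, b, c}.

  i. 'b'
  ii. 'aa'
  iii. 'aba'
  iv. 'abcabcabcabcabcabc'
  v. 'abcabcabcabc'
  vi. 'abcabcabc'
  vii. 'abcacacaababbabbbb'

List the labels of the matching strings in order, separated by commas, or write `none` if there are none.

i, ii, iv, v, vi

i. 'b' → match
ii. 'aa' → match
iii. 'aba' → no match
iv → match
v. 'abcabcabcabc' → match
vi. 'abcabcabc' → match
vii → no match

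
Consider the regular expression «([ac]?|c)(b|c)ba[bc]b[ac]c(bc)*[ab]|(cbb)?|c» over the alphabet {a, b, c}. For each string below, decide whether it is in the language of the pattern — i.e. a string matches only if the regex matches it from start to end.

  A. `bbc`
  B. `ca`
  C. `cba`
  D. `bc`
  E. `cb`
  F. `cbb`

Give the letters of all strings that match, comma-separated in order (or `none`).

A. `bbc` → no match
B. `ca` → no match
C. `cba` → no match
D. `bc` → no match
E. `cb` → no match
F. `cbb` → match

F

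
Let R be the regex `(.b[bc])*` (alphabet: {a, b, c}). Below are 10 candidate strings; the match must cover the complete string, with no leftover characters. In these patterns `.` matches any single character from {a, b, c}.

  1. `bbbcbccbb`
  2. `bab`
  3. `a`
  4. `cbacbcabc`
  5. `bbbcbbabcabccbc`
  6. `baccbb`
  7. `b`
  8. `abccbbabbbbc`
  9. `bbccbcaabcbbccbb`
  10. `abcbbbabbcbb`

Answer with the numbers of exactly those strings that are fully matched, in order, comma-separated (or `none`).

1 → match
2 → no match
3 → no match
4 → no match
5 → match
6 → no match
7 → no match
8 → match
9 → no match
10 → match

1, 5, 8, 10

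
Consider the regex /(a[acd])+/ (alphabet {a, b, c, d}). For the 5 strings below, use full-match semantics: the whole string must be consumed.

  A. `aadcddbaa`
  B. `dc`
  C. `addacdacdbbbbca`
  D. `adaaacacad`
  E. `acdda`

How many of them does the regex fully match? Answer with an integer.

A. `aadcddbaa` → no match
B. `dc` → no match — must start with `a`
C → no match
D. `adaaacacad` → match
E. `acdda` → no match
Total matched: 1

1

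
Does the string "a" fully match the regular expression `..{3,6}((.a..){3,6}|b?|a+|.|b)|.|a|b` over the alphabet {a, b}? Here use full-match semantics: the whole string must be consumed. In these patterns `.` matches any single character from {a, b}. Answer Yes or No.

Yes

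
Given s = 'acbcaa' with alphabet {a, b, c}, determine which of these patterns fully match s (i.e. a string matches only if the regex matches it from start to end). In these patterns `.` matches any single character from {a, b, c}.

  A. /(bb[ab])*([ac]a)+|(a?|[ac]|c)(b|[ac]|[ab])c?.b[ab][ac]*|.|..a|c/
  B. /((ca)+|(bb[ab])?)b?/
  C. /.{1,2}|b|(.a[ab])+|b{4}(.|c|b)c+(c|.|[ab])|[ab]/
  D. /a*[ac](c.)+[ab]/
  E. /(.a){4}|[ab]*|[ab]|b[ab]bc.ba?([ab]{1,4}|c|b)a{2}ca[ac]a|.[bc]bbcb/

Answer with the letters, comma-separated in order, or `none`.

A → no match
B → no match
C → no match
D → match
E → no match

D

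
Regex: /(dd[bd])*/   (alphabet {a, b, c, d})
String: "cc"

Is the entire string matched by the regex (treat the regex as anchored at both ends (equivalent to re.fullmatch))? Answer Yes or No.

No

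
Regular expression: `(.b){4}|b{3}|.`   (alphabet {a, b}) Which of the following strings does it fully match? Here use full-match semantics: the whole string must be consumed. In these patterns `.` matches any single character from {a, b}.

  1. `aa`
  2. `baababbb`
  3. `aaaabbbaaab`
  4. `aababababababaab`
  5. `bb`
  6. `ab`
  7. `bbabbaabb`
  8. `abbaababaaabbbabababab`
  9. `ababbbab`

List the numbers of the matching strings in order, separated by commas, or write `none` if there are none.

9

1 → no match
2 → no match
3 → no match
4 → no match
5 → no match
6 → no match
7 → no match
8 → no match
9 → match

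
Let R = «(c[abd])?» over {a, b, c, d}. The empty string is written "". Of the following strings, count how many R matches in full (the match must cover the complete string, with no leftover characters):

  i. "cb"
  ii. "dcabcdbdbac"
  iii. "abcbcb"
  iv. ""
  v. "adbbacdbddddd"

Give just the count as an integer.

i → match
ii → no match
iii → no match
iv → match
v → no match
Total matched: 2

2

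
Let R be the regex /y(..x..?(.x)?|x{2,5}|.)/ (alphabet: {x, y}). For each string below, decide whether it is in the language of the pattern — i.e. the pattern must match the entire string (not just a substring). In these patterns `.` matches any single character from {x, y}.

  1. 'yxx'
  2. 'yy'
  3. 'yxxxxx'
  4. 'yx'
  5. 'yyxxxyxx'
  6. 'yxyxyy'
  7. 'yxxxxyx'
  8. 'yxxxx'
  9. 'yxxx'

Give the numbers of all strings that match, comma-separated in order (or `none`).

1 → match
2 → match
3 → match
4 → match
5 → match
6 → match
7 → match
8 → match
9 → match

1, 2, 3, 4, 5, 6, 7, 8, 9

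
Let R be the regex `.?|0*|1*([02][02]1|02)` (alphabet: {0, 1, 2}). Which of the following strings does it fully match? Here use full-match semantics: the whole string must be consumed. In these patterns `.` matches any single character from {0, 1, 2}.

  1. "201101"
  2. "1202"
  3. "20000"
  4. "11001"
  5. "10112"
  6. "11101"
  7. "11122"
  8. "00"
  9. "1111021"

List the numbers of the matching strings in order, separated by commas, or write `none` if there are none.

1. "201101" → no match
2. "1202" → no match
3. "20000" → no match
4. "11001" → match
5. "10112" → no match
6. "11101" → no match
7. "11122" → no match
8. "00" → match
9. "1111021" → match

4, 8, 9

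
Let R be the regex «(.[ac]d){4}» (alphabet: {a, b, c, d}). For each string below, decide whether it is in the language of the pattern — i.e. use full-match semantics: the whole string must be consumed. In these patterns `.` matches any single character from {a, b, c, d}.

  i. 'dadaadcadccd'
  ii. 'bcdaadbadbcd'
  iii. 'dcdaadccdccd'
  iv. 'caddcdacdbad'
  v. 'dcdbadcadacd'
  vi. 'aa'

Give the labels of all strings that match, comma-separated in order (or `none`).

i, ii, iii, iv, v

i → match
ii → match
iii → match
iv → match
v → match
vi → no match — must end with 'd'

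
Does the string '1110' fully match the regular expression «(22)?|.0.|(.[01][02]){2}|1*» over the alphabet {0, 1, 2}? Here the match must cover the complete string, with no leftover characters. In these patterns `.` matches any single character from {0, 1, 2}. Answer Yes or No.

No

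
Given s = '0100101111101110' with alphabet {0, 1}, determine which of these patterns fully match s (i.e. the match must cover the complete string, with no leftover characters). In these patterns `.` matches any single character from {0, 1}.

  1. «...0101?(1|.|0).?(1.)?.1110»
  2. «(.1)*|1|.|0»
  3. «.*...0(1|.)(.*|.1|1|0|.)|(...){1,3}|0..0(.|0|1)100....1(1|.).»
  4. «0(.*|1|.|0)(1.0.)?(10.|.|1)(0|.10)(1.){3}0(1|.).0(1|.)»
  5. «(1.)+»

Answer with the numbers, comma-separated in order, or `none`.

1, 3

1 → match
2 → no match
3 → match
4 → no match
5 → no match — must start with '1'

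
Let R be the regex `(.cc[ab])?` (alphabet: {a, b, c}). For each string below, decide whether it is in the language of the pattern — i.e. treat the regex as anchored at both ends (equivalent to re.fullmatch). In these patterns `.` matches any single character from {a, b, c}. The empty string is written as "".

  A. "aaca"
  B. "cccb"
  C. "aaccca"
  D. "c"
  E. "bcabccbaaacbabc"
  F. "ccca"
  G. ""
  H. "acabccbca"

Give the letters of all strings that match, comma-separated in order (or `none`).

B, F, G

A → no match
B → match
C → no match
D → no match
E → no match
F → match
G → match
H → no match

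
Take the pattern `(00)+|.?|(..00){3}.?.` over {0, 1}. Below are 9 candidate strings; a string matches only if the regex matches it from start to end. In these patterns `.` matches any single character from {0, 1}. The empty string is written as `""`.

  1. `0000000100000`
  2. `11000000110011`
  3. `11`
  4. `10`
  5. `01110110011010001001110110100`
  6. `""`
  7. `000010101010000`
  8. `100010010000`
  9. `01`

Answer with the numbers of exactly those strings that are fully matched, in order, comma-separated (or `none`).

1 → no match
2 → match
3 → no match
4 → no match
5 → no match
6 → match
7 → no match
8 → no match
9 → no match

2, 6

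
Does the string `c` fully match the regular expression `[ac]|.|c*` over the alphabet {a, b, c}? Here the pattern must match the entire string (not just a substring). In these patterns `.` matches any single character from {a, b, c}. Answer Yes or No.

Yes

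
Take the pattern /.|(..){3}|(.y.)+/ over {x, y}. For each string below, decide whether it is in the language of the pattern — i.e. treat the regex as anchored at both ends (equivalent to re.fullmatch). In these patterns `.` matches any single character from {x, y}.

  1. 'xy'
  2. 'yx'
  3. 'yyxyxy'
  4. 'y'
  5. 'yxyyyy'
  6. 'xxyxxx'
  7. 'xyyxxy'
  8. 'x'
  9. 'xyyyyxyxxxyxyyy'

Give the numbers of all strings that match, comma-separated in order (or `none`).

3, 4, 5, 6, 7, 8

1 → no match
2 → no match
3 → match
4 → match
5 → match
6 → match
7 → match
8 → match
9 → no match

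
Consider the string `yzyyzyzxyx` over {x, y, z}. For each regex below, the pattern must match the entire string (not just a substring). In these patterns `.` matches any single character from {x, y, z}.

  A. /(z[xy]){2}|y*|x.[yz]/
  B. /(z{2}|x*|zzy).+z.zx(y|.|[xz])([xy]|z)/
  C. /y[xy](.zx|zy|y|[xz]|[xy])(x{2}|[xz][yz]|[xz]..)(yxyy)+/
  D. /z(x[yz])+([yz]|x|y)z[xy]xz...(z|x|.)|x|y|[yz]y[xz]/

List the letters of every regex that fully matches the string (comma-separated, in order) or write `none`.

A → no match
B → match
C → no match — must end with `yxyy`
D → no match

B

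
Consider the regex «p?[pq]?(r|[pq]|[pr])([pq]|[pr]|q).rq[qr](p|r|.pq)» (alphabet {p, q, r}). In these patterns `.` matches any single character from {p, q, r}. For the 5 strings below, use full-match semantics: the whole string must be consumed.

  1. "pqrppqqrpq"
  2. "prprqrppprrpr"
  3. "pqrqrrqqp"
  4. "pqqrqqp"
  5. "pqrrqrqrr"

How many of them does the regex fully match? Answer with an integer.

1. "pqrppqqrpq" → no match
2 → no match
3. "pqrqrrqqp" → match
4. "pqqrqqp" → match
5. "pqrrqrqrr" → match
Total matched: 3

3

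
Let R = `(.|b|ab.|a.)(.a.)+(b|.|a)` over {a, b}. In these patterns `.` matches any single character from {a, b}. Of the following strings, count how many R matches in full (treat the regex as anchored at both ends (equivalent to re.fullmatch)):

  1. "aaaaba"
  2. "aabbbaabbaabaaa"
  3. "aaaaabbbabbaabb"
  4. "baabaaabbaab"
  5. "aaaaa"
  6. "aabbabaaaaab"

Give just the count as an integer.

1. "aaaaba" → match
2 → no match
3 → no match
4. "baabaaabbaab" → no match
5. "aaaaa" → match
6. "aabbabaaaaab" → no match
Total matched: 2

2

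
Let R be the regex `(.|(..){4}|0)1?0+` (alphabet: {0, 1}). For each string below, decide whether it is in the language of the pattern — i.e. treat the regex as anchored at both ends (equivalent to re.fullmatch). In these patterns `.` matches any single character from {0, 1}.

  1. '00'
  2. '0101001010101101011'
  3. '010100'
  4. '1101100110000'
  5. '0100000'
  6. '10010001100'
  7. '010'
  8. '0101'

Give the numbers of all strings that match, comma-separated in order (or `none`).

1 → match
2 → no match — must end with '0'
3 → no match
4 → match
5 → match
6 → match
7 → match
8 → no match — must end with '0'

1, 4, 5, 6, 7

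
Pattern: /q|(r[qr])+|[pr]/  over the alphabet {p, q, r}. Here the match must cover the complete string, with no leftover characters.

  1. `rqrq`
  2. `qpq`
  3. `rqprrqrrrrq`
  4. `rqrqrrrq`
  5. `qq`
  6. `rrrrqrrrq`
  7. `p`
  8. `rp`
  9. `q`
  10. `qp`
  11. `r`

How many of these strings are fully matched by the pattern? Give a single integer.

1 → match
2 → no match
3 → no match
4 → match
5 → no match
6 → no match
7 → match
8 → no match
9 → match
10 → no match
11 → match
Total matched: 5

5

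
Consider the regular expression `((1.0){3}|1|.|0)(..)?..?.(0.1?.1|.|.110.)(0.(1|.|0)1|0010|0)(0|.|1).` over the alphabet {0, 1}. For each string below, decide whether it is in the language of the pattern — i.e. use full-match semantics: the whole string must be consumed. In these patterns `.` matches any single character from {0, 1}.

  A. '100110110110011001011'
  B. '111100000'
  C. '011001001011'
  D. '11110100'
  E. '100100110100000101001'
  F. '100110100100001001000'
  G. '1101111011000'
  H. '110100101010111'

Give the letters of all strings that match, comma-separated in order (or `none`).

A, B, C, E, F, H

A → match
B → match
C → match
D → no match
E → match
F → match
G → no match
H → match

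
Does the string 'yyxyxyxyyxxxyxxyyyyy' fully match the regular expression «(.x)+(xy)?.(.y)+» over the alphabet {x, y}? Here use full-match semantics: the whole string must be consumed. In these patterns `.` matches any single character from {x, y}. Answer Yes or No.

No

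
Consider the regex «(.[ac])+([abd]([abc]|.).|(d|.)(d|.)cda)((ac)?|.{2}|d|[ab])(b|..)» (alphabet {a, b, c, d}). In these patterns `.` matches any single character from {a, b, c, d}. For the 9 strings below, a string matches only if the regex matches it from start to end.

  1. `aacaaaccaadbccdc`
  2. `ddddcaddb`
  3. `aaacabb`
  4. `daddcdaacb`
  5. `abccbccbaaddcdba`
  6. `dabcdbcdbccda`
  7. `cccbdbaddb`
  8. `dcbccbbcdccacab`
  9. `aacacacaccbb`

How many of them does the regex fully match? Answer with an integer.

1 → no match
2 → no match
3 → match
4 → match
5 → no match
6 → no match
7 → no match
8 → no match
9 → no match
Total matched: 2

2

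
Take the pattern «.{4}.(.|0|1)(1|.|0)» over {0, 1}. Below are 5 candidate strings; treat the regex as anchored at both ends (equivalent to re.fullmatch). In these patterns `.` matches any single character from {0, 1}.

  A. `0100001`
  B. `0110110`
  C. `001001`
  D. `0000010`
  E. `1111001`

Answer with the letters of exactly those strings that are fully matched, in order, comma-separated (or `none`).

A, B, D, E

A. `0100001` → match
B. `0110110` → match
C. `001001` → no match
D. `0000010` → match
E. `1111001` → match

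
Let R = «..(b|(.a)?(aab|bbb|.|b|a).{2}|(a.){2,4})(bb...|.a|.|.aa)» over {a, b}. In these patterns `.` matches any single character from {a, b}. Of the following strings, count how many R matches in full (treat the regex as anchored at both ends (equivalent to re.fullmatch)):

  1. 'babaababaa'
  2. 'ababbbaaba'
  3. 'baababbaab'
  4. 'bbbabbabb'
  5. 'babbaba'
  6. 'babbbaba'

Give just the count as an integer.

1 → match
2 → no match
3 → match
4 → no match
5 → match
6 → match
Total matched: 4

4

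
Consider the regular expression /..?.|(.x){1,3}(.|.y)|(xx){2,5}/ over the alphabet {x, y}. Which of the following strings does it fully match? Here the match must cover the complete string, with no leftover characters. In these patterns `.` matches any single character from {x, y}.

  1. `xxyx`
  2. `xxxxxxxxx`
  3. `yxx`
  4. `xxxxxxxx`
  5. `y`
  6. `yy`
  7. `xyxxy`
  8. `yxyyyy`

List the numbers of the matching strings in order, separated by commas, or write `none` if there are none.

1 → no match
2 → no match
3 → match
4 → match
5 → no match
6 → match
7 → no match
8 → no match

3, 4, 6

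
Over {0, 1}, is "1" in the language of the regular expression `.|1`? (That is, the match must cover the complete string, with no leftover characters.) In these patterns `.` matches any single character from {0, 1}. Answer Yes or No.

Yes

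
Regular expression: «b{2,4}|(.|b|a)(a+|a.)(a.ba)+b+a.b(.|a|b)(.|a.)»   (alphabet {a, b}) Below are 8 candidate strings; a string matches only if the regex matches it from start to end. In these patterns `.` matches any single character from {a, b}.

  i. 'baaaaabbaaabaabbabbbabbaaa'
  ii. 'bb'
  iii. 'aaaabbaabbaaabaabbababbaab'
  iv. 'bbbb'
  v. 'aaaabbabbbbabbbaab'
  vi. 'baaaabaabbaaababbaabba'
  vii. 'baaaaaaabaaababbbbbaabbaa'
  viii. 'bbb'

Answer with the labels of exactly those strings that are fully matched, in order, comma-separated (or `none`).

i → match
ii → match
iii → match
iv → match
v → no match
vi → match
vii → match
viii → match

i, ii, iii, iv, vi, vii, viii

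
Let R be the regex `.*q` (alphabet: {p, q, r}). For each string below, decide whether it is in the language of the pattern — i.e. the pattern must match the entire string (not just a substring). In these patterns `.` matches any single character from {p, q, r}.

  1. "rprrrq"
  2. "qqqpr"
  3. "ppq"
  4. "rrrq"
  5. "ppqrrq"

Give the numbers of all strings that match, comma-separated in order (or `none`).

1, 3, 4, 5

1 → match
2 → no match — must end with "q"
3 → match
4 → match
5 → match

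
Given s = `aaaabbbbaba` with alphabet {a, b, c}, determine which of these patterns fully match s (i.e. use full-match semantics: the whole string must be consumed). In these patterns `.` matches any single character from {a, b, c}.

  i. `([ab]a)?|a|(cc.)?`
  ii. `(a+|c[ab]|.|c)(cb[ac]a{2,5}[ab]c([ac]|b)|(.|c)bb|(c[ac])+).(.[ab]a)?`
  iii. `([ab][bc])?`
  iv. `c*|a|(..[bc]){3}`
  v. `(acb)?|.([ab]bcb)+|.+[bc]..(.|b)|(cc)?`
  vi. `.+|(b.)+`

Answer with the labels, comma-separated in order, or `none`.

i → no match
ii → match
iii → no match
iv → no match
v → match
vi → match

ii, v, vi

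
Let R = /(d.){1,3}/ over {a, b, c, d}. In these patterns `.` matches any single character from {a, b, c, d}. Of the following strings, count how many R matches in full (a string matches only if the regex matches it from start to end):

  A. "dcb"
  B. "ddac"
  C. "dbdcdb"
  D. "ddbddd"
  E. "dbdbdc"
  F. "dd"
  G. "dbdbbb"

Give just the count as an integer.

A. "dcb" → no match
B. "ddac" → no match
C. "dbdcdb" → match
D. "ddbddd" → no match
E. "dbdbdc" → match
F. "dd" → match
G. "dbdbbb" → no match
Total matched: 3

3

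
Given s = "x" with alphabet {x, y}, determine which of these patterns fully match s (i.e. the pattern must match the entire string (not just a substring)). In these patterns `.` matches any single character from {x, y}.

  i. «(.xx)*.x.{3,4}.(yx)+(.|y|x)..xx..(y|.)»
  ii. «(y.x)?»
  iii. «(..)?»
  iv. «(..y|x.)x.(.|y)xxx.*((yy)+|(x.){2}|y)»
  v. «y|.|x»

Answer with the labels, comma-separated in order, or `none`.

i → no match
ii → no match
iii → no match
iv → no match
v → match

v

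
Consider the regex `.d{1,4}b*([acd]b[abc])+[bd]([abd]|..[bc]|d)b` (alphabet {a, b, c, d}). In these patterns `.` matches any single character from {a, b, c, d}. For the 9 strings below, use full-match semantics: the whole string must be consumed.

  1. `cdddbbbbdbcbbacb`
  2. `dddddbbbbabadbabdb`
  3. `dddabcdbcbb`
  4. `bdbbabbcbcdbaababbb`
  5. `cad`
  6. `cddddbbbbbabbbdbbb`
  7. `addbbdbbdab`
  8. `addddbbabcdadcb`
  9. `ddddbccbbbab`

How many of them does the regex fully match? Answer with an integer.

8

1 → match
2 → match
3 → match
4 → match
5 → no match — must end with `b`
6 → match
7 → match
8 → match
9 → match
Total matched: 8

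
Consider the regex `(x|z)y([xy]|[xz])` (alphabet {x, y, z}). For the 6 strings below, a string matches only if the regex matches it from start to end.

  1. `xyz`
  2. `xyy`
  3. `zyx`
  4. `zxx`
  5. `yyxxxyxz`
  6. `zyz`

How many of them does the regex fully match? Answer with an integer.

1 → match
2 → match
3 → match
4 → no match
5 → no match
6 → match
Total matched: 4

4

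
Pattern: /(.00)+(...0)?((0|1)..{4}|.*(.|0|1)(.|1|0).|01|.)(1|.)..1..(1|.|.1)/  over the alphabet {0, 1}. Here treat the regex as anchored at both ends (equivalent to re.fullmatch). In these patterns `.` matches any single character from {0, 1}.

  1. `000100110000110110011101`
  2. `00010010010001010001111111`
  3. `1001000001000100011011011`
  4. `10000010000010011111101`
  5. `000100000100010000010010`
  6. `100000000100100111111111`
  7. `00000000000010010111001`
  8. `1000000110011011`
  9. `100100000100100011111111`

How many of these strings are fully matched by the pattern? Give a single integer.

1 → match
2 → match
3 → match
4 → match
5 → no match
6 → match
7 → match
8 → match
9 → match
Total matched: 8

8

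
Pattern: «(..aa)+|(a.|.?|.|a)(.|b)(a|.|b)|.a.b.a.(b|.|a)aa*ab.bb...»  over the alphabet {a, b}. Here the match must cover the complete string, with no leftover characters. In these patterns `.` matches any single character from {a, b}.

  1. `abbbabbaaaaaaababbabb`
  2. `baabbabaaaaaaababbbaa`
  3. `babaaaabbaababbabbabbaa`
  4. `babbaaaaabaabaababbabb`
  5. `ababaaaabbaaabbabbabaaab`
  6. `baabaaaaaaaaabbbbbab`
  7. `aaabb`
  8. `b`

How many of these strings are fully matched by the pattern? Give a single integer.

1 → no match
2 → match
3 → no match
4 → no match
5 → no match
6 → match
7 → no match
8 → no match
Total matched: 2

2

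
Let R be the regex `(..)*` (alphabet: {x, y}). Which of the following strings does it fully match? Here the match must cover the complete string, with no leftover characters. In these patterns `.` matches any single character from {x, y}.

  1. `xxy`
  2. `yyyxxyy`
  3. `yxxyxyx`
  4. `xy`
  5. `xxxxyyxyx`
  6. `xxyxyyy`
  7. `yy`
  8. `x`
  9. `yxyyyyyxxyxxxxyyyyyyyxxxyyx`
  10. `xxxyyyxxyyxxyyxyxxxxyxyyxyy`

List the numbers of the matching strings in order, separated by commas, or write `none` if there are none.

4, 7

1. `xxy` → no match
2. `yyyxxyy` → no match
3. `yxxyxyx` → no match
4. `xy` → match
5. `xxxxyyxyx` → no match
6. `xxyxyyy` → no match
7. `yy` → match
8. `x` → no match
9 → no match
10 → no match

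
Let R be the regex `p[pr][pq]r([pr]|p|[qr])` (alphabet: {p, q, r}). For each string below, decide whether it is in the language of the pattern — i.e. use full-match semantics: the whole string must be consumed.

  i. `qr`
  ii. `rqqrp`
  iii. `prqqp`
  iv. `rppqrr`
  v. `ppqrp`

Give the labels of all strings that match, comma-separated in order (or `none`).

v

i → no match — must start with `p`
ii → no match — must start with `p`
iii → no match
iv → no match — must start with `p`
v → match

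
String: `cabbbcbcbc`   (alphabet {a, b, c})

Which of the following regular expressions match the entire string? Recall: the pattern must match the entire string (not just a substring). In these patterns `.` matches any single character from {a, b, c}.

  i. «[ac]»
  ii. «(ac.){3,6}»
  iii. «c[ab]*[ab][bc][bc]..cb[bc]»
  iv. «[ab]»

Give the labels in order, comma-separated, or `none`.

iii

i → no match
ii → no match — must start with `ac`
iii → match
iv → no match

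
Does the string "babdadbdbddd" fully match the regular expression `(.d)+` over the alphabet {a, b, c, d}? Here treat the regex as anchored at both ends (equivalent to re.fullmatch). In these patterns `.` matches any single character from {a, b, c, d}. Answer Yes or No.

No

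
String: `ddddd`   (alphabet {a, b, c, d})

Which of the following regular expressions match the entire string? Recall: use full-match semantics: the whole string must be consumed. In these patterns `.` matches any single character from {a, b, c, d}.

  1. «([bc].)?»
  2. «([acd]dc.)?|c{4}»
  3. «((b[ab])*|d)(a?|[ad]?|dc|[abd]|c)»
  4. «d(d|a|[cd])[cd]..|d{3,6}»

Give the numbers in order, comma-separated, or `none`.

4

1 → no match
2 → no match
3 → no match
4 → match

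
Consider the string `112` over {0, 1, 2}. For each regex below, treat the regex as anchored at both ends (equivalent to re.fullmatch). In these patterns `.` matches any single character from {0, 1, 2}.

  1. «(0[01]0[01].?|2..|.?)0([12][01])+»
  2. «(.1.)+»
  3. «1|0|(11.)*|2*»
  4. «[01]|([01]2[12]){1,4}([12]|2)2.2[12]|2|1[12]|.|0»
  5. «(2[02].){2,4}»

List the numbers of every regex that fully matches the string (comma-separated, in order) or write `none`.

2, 3

1 → no match
2 → match
3 → match
4 → no match
5 → no match — must start with `2`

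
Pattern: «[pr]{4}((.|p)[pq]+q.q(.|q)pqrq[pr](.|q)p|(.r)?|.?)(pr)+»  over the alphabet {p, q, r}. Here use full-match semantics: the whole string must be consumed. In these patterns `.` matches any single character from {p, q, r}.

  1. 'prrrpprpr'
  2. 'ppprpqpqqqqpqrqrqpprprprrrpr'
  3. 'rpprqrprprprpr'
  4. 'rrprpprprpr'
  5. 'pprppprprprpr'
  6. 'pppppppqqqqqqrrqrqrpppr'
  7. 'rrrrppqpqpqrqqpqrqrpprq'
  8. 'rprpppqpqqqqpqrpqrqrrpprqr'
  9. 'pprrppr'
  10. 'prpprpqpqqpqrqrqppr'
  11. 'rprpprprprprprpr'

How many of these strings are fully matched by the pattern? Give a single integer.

1. 'prrrpprpr' → match
2 → no match
3 → match
4. 'rrprpprprpr' → match
5 → match
6 → no match
7 → no match — must end with 'pr'
8 → no match — must end with 'pr'
9. 'pprrppr' → match
10 → match
11 → match
Total matched: 7

7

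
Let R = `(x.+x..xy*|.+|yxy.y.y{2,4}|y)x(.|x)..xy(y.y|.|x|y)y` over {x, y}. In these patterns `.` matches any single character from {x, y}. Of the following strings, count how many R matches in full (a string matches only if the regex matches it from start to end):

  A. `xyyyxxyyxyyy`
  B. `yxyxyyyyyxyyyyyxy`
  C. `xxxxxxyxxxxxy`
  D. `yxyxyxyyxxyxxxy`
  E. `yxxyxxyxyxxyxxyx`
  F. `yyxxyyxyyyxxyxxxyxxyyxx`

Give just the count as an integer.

A. `xyyyxxyyxyyy` → match
B → no match
C → no match
D → no match
E → no match — must end with `y`
F → no match — must end with `y`
Total matched: 1

1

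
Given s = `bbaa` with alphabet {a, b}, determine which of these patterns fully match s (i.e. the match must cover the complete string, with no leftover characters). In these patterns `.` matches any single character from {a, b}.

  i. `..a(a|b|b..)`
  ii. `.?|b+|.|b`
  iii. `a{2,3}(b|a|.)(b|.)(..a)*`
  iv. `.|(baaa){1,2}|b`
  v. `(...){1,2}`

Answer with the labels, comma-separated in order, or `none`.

i

i → match
ii → no match
iii → no match — must start with `a`
iv → no match
v → no match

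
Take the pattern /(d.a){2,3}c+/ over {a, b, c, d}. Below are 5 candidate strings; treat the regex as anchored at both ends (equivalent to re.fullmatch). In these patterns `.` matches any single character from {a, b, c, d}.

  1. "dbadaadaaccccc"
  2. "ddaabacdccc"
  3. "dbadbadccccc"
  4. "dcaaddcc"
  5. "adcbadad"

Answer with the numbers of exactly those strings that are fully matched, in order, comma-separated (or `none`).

1

1 → match
2 → no match
3 → no match
4 → no match
5 → no match — must start with "d"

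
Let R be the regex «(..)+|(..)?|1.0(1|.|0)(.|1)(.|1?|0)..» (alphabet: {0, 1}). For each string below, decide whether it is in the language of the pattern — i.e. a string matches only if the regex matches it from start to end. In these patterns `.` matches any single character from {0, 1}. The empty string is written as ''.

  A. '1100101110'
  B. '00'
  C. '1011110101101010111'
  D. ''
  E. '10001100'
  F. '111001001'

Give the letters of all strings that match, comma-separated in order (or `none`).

A, B, D, E

A. '1100101110' → match
B. '00' → match
C → no match
D. '' → match
E. '10001100' → match
F. '111001001' → no match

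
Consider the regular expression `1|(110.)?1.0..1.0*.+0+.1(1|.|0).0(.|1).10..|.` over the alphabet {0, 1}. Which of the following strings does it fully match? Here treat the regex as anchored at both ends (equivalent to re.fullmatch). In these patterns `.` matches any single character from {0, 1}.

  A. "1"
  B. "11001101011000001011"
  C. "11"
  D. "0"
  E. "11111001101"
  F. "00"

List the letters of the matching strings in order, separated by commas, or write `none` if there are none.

A. "1" → match
B → match
C. "11" → no match
D. "0" → match
E. "11111001101" → no match
F. "00" → no match

A, B, D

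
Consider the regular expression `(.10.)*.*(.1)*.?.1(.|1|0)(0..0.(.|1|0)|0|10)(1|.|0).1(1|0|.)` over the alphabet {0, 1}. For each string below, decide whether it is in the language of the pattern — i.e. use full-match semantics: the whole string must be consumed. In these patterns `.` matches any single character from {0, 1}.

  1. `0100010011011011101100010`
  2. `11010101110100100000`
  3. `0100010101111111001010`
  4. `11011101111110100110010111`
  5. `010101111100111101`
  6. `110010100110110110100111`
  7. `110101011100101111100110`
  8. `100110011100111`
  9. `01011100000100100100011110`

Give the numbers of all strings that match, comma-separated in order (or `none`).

1 → match
2 → no match
3 → match
4 → match
5 → no match
6 → match
7 → match
8 → match
9 → match

1, 3, 4, 6, 7, 8, 9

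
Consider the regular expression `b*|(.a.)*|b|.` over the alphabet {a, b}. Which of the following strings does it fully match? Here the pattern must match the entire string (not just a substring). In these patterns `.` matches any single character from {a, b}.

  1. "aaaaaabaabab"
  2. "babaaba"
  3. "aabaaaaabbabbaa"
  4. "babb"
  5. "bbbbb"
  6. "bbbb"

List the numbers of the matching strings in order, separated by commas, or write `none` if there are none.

1 → match
2 → no match
3 → match
4 → no match
5 → match
6 → match

1, 3, 5, 6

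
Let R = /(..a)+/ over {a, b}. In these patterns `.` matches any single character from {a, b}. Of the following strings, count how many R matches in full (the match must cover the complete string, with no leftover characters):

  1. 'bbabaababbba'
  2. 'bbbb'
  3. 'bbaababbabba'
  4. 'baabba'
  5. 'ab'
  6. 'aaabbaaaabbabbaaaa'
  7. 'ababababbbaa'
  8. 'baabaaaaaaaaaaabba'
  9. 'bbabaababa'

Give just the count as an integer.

1. 'bbabaababbba' → no match
2. 'bbbb' → no match — must end with 'a'
3. 'bbaababbabba' → match
4. 'baabba' → match
5. 'ab' → no match — must end with 'a'
6 → match
7. 'ababababbbaa' → no match
8 → match
9. 'bbabaababa' → no match
Total matched: 4

4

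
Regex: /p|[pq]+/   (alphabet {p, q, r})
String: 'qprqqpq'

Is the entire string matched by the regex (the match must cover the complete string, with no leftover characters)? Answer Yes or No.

No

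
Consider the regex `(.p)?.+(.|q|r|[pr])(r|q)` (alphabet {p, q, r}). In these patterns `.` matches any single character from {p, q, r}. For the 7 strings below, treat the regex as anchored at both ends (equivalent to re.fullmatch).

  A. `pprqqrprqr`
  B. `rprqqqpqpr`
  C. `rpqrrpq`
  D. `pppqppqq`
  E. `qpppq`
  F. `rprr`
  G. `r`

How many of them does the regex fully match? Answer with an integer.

A → match
B → match
C → match
D → match
E → match
F → match
G → no match
Total matched: 6

6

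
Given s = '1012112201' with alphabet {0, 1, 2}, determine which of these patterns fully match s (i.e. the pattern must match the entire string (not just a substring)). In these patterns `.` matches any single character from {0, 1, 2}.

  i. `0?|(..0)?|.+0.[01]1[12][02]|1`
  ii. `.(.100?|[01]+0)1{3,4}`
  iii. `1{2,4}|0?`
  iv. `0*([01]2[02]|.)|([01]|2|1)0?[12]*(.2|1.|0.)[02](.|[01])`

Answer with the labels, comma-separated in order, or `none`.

i → no match
ii → no match
iii → no match
iv → match

iv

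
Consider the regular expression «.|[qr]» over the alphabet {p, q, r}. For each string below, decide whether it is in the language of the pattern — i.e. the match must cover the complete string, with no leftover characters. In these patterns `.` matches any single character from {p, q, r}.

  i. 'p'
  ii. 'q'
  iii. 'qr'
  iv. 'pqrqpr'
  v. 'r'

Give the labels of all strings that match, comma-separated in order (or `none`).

i, ii, v

i → match
ii → match
iii → no match
iv → no match
v → match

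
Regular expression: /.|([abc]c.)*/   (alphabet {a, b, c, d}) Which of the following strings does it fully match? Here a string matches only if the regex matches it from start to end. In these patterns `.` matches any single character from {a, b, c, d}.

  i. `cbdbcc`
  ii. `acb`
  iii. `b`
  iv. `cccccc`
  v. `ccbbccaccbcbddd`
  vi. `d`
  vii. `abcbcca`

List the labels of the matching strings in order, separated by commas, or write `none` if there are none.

i → no match
ii → match
iii → match
iv → match
v → no match
vi → match
vii → no match

ii, iii, iv, vi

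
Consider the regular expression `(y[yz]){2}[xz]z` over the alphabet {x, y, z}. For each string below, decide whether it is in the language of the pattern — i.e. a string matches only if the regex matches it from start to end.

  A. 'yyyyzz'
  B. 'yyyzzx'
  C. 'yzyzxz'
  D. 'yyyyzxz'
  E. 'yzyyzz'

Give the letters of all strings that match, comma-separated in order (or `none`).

A → match
B → no match — must end with 'z'
C → match
D → no match
E → match

A, C, E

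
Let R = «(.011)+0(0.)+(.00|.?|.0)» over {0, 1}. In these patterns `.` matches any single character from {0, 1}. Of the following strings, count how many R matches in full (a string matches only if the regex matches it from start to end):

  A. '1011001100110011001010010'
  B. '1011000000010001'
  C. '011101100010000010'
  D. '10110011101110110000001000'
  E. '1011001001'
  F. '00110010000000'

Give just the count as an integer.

4

A → match
B → no match
C → no match
D → match
E. '1011001001' → match
F → match
Total matched: 4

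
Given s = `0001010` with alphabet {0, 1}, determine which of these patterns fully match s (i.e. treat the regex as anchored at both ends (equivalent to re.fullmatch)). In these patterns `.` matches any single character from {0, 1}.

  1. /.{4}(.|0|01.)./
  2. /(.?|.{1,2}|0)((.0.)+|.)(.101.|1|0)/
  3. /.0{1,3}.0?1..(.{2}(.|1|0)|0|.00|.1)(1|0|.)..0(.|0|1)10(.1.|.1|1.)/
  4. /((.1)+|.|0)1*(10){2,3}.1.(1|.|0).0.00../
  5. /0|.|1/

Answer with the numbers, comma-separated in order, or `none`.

2

1 → no match
2 → match
3 → no match
4 → no match
5 → no match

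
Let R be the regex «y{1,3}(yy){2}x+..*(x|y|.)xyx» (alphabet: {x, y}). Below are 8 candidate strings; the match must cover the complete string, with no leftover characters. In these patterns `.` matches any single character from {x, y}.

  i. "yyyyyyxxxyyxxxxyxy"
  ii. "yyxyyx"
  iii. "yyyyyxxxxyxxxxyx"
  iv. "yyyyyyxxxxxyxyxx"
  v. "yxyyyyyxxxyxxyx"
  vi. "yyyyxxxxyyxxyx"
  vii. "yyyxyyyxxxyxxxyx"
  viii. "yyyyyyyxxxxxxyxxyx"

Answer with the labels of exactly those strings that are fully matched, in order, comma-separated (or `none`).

iii, viii

i → no match — must end with "xyx"
ii. "yyxyyx" → no match — must end with "xyx"
iii → match
iv → no match — must end with "xyx"
v → no match
vi → no match
vii → no match
viii → match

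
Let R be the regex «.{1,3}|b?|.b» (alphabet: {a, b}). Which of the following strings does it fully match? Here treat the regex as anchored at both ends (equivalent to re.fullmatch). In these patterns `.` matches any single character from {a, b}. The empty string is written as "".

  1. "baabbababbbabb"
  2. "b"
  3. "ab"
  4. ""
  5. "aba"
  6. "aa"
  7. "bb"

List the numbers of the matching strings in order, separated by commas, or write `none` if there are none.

1 → no match
2. "b" → match
3. "ab" → match
4. "" → match
5. "aba" → match
6. "aa" → match
7. "bb" → match

2, 3, 4, 5, 6, 7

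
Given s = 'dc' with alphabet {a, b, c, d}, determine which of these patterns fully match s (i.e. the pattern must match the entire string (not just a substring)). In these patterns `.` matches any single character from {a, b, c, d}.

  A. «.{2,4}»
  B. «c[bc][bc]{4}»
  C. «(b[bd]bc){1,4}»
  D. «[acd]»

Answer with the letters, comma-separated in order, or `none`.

A

A → match
B → no match — must start with 'c'
C → no match — must start with 'b'
D → no match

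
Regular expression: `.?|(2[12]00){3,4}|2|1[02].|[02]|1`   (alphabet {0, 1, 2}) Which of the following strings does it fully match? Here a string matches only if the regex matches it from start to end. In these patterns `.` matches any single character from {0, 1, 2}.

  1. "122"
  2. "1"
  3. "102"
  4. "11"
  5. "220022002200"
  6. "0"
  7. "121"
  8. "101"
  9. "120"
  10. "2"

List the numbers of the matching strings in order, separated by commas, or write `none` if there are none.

1 → match
2 → match
3 → match
4 → no match
5 → match
6 → match
7 → match
8 → match
9 → match
10 → match

1, 2, 3, 5, 6, 7, 8, 9, 10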